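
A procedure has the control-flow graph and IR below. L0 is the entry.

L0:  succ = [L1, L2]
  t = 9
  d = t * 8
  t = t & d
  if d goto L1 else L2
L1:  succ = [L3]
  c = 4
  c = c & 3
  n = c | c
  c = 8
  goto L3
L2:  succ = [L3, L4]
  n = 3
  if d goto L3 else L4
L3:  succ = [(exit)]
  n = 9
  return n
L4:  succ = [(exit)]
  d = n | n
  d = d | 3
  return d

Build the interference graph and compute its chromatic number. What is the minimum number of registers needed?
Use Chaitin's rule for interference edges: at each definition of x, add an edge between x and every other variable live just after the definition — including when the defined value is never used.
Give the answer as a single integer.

Block summaries:
  L0: {d,t} / ∅
  L1: {c,n} / ∅
  L2: {n} / {d}
  L3: {n} / ∅
  L4: {d} / {n}

Liveness:
  L0 li=∅ lo={d}
  L1 li=∅ lo=∅
  L2 li={d} lo={n}
  L3 li=∅ lo=∅
  L4 li={n} lo=∅

Conflict graph:
  c: ∅
  d: {n,t}
  n: {d}
  t: {d}

Colouring:
  {d,n} pairwise interfere (2-clique) ⇒ χ ≥ 2
  assign c→r0 d→r0 n→r1 t→r1 — no edge inside a register ⇒ χ ≤ 2
  χ = 2

Answer: 2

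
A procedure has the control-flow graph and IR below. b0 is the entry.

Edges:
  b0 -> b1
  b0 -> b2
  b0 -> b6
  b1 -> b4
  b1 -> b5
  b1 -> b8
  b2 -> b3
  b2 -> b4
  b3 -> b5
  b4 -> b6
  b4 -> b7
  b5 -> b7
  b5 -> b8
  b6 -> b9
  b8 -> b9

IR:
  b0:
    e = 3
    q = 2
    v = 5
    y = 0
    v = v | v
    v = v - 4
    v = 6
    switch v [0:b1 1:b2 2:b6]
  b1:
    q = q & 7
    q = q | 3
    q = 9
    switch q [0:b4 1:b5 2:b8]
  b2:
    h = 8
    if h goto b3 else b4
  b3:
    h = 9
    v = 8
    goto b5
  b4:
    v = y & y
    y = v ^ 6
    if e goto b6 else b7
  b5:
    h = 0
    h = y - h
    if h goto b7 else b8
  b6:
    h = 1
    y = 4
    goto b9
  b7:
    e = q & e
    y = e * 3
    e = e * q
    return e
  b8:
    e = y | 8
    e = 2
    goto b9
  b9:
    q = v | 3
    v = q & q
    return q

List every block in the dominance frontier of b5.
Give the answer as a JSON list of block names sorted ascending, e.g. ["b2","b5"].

idom tree: b1←b0 b2←b0 b3←b2 b4←b0 b5←b0 b6←b0 b7←b0 b8←b0 b9←b0
Dom∩ at merges:
  b4: preds {b1,b2}: {b0,b1} ∩ {b0,b2} = {b0}; idom=b0
  b5: preds {b1,b3}: {b0,b1} ∩ {b0,b2,b3} = {b0}; idom=b0
  b6: preds {b0,b4}: {b0} ∩ {b0,b4} = {b0}; idom=b0
  b7: preds {b4,b5}: {b0,b4} ∩ {b0,b5} = {b0}; idom=b0
  b8: preds {b1,b5}: {b0,b1} ∩ {b0,b5} = {b0}; idom=b0
  b9: preds {b6,b8}: {b0,b6} ∩ {b0,b8} = {b0}; idom=b0

DF walk-up:
  b4←b1: walk b1 to b0
  b4←b2: walk b2 to b0
  b5←b1: walk b1 to b0
  b5←b3: walk b3→b2 to b0
  b6←b0: walk · to b0
  b6←b4: walk b4 to b0
  b7←b4: walk b4 to b0
  b7←b5: walk b5 to b0
  b8←b1: walk b1 to b0
  b8←b5: walk b5 to b0
  b9←b6: walk b6 to b0
  b9←b8: walk b8 to b0
  b0 → ∅
  b1 → {b4,b5,b8}
  b2 → {b4,b5}
  b3 → {b5}
  b4 → {b6,b7}
  b5 → {b7,b8}
  b6 → {b9}
  b7 → ∅
  b8 → {b9}
  b9 → ∅

DF(b5) = ["b7", "b8"]

Answer: ["b7", "b8"]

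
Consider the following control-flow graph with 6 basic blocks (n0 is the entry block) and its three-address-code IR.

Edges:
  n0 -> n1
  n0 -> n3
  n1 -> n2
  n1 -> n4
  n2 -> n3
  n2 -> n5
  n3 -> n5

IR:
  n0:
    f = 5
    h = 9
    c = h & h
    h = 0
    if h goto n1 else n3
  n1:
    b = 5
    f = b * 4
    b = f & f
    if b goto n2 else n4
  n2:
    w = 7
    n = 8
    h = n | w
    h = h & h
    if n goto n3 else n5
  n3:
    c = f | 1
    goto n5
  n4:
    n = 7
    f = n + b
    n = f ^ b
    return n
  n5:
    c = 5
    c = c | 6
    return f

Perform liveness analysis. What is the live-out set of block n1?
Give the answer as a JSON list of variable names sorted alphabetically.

Block summaries:
  n0: def={c,f,h} ue=∅
  n1: def={b,f} ue=∅
  n2: def={h,n,w} ue=∅
  n3: def={c} ue={f}
  n4: def={f,n} ue={b}
  n5: def={c} ue={f}

Backward fixpoint:
  n0: in=∅ out={f}
  n1: in=∅ out={b,f}
  n2: in={f} out={f}
  n3: in={f} out={f}
  n4: in={b} out=∅
  n5: in={f} out=∅

live-out(n1) = ["b", "f"]

Answer: ["b", "f"]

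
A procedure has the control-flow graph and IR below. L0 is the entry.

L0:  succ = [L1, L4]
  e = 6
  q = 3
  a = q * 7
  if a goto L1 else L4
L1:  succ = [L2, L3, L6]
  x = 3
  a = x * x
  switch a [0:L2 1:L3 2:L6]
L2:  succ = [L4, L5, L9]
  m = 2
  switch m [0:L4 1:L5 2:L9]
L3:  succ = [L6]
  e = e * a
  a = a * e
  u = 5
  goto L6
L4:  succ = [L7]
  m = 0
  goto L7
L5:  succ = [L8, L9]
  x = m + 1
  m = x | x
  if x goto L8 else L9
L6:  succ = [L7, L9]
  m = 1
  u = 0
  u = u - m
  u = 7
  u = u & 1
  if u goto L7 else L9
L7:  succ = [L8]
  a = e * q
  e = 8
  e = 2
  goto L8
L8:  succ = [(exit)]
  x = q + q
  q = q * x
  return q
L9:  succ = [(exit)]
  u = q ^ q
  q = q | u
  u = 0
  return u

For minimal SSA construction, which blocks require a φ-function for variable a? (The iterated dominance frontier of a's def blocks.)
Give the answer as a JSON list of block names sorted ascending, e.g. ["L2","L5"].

idom tree: L1←L0 L2←L1 L3←L1 L4←L0 L5←L2 L6←L1 L7←L0 L8←L0 L9←L1
Dom∩ at merges:
  L4: preds {L0,L2}: {L0} ∩ {L0,L1,L2} = {L0}; idom=L0
  L6: preds {L1,L3}: {L0,L1} ∩ {L0,L1,L3} = {L0,L1}; idom=L1
  L7: preds {L4,L6}: {L0,L4} ∩ {L0,L1,L6} = {L0}; idom=L0
  L8: preds {L5,L7}: {L0,L1,L2,L5} ∩ {L0,L7} = {L0}; idom=L0
  L9: preds {L2,L5,L6}: {L0,L1,L2} ∩ {L0,L1,L2,L5} ∩ {L0,L1,L6} = {L0,L1}; idom=L1

DF walk-up:
  L4←L0: walk · to L0
  L4←L2: walk L2→L1 to L0
  L6←L1: walk · to L1
  L6←L3: walk L3 to L1
  L7←L4: walk L4 to L0
  L7←L6: walk L6→L1 to L0
  L8←L5: walk L5→L2→L1 to L0
  L8←L7: walk L7 to L0
  L9←L2: walk L2 to L1
  L9←L5: walk L5→L2 to L1
  L9←L6: walk L6 to L1
  L0 → ∅
  L1 → {L4,L7,L8}
  L2 → {L4,L8,L9}
  L3 → {L6}
  L4 → {L7}
  L5 → {L8,L9}
  L6 → {L7,L9}
  L7 → {L8}
  L8 → ∅
  L9 → ∅

φ for a: defs {L0,L1,L3,L7}
  DF⁺ = {L4,L6,L7,L8,L9}

Answer: ["L4", "L6", "L7", "L8", "L9"]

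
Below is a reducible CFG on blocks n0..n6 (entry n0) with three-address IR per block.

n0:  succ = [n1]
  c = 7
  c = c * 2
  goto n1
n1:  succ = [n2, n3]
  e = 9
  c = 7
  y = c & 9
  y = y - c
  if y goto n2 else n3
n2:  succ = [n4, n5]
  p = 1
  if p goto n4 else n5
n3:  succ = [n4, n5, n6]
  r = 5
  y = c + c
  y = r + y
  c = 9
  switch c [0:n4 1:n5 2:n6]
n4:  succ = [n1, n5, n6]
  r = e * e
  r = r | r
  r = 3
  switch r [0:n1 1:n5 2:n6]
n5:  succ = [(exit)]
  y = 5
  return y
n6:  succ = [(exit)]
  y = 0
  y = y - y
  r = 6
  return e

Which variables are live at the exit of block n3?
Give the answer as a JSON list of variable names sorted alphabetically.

Per-block:
  n0 def {c} use ∅
  n1 def {c,e,y} use ∅
  n2 def {p} use ∅
  n3 def {c,r,y} use {c}
  n4 def {r} use {e}
  n5 def {y} use ∅
  n6 def {r,y} use {e}

Backward fixpoint:
  n0 li=∅ lo=∅
  n1 li=∅ lo={c,e}
  n2 li={e} lo={e}
  n3 li={c,e} lo={e}
  n4 li={e} lo={e}
  n5 li=∅ lo=∅
  n6 li={e} lo=∅

live-out(n3) = ["e"]

Answer: ["e"]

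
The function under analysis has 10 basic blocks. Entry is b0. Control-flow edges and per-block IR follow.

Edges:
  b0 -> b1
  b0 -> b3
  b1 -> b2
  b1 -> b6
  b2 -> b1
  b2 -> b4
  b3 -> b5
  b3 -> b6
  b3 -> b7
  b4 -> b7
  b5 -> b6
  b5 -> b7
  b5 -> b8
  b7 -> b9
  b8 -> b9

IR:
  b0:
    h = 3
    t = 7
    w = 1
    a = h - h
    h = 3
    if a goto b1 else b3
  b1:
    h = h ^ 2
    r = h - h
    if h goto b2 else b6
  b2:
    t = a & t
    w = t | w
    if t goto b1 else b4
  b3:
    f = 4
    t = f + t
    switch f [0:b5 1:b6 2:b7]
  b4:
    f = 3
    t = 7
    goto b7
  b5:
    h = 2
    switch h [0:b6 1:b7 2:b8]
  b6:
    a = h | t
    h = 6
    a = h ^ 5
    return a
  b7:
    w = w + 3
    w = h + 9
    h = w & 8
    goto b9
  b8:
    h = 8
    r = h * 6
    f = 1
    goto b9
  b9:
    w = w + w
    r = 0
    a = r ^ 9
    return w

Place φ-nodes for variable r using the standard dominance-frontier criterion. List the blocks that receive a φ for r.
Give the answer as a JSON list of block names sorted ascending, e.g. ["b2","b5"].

Answer: ["b1", "b6", "b7", "b9"]

Derivation:
idom tree: b1←b0 b2←b1 b3←b0 b4←b2 b5←b3 b6←b0 b7←b0 b8←b5 b9←b0
Join-block Dom:
  b1: preds {b0,b2}: {b0} ∩ {b0,b1,b2} = {b0}; idom=b0
  b6: preds {b1,b3,b5}: {b0,b1} ∩ {b0,b3} ∩ {b0,b3,b5} = {b0}; idom=b0
  b7: preds {b3,b4,b5}: {b0,b3} ∩ {b0,b1,b2,b4} ∩ {b0,b3,b5} = {b0}; idom=b0
  b9: preds {b7,b8}: {b0,b7} ∩ {b0,b3,b5,b8} = {b0}; idom=b0

Frontier:
  join b1 pred b0: · stop@b0
  join b1 pred b2: b2→b1 stop@b0
  join b6 pred b1: b1 stop@b0
  join b6 pred b3: b3 stop@b0
  join b6 pred b5: b5→b3 stop@b0
  join b7 pred b3: b3 stop@b0
  join b7 pred b4: b4→b2→b1 stop@b0
  join b7 pred b5: b5→b3 stop@b0
  join b9 pred b7: b7 stop@b0
  join b9 pred b8: b8→b5→b3 stop@b0
  DF(b0)=∅
  DF(b1)={b1,b6,b7}
  DF(b2)={b1,b7}
  DF(b3)={b6,b7,b9}
  DF(b4)={b7}
  DF(b5)={b6,b7,b9}
  DF(b6)=∅
  DF(b7)={b9}
  DF(b8)={b9}
  DF(b9)=∅

φ for r: defs {b1,b8,b9}
  DF⁺ = {b1,b6,b7,b9}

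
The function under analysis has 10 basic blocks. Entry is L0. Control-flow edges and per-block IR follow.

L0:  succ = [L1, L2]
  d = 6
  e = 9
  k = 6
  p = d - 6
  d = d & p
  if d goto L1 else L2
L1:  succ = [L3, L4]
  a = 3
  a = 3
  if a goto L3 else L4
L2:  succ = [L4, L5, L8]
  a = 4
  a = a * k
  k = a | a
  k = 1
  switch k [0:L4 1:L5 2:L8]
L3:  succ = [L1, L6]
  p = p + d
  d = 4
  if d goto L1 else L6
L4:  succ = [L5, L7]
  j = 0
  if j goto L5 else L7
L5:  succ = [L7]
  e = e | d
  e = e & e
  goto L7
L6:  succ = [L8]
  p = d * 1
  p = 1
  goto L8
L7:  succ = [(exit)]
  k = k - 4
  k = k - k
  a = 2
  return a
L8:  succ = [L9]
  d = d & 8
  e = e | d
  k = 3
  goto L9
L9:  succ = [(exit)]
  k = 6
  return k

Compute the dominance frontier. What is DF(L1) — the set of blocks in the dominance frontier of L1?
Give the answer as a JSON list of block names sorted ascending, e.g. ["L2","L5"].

idom tree: L1←L0 L2←L0 L3←L1 L4←L0 L5←L0 L6←L3 L7←L0 L8←L0 L9←L8
Join-block Dom:
  L1: preds {L0,L3}: {L0} ∩ {L0,L1,L3} = {L0}; idom=L0
  L4: preds {L1,L2}: {L0,L1} ∩ {L0,L2} = {L0}; idom=L0
  L5: preds {L2,L4}: {L0,L2} ∩ {L0,L4} = {L0}; idom=L0
  L7: preds {L4,L5}: {L0,L4} ∩ {L0,L5} = {L0}; idom=L0
  L8: preds {L2,L6}: {L0,L2} ∩ {L0,L1,L3,L6} = {L0}; idom=L0

DF walk-up:
  L1←L0: walk · to L0
  L1←L3: walk L3→L1 to L0
  L4←L1: walk L1 to L0
  L4←L2: walk L2 to L0
  L5←L2: walk L2 to L0
  L5←L4: walk L4 to L0
  L7←L4: walk L4 to L0
  L7←L5: walk L5 to L0
  L8←L2: walk L2 to L0
  L8←L6: walk L6→L3→L1 to L0
  L0: DF=∅
  L1: DF={L1,L4,L8}
  L2: DF={L4,L5,L8}
  L3: DF={L1,L8}
  L4: DF={L5,L7}
  L5: DF={L7}
  L6: DF={L8}
  L7: DF=∅
  L8: DF=∅
  L9: DF=∅

DF(L1) = ["L1", "L4", "L8"]

Answer: ["L1", "L4", "L8"]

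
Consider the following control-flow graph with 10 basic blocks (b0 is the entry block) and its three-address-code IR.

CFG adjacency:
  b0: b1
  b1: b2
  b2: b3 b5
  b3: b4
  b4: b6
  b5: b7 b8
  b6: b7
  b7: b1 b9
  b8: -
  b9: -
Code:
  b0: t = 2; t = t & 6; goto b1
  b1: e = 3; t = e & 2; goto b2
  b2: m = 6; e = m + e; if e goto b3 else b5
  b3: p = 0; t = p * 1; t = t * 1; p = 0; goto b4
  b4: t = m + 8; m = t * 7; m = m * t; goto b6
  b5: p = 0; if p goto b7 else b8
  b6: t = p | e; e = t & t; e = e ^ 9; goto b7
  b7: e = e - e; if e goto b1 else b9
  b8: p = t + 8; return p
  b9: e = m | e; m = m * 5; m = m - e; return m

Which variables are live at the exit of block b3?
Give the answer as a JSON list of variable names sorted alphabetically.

Answer: ["e", "m", "p"]

Derivation:
Block summaries:
  b0: def={t} ue=∅
  b1: def={e,t} ue=∅
  b2: def={e,m} ue={e}
  b3: def={p,t} ue=∅
  b4: def={m,t} ue={m}
  b5: def={p} ue=∅
  b6: def={e,t} ue={e,p}
  b7: def={e} ue={e}
  b8: def={p} ue={t}
  b9: def={e,m} ue={e,m}

Live sets:
  b0 li=∅ lo=∅
  b1 li=∅ lo={e,t}
  b2 li={e,t} lo={e,m,t}
  b3 li={e,m} lo={e,m,p}
  b4 li={e,m,p} lo={e,m,p}
  b5 li={e,m,t} lo={e,m,t}
  b6 li={e,m,p} lo={e,m}
  b7 li={e,m} lo={e,m}
  b8 li={t} lo=∅
  b9 li={e,m} lo=∅

live-out(b3) = ["e", "m", "p"]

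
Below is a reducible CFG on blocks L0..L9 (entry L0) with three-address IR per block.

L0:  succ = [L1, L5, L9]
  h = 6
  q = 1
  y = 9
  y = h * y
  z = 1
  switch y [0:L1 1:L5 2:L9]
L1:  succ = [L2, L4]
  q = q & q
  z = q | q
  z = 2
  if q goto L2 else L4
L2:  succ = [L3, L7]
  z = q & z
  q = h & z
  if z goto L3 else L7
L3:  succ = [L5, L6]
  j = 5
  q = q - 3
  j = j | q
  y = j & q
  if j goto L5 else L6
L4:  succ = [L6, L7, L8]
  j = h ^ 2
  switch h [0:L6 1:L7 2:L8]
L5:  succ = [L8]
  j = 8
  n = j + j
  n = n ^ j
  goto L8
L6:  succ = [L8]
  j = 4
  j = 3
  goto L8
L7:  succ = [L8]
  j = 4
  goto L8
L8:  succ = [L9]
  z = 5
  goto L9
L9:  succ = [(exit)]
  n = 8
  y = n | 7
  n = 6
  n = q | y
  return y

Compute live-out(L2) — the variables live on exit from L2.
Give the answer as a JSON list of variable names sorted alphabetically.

Answer: ["q"]

Working:
Block summaries:
  L0 def {h,q,y,z} use ∅
  L1 def {q,z} use {q}
  L2 def {q,z} use {h,q,z}
  L3 def {j,q,y} use {q}
  L4 def {j} use {h}
  L5 def {j,n} use ∅
  L6 def {j} use ∅
  L7 def {j} use ∅
  L8 def {z} use ∅
  L9 def {n,y} use {q}

Liveness:
  L0: in=∅ out={h,q}
  L1: in={h,q} out={h,q,z}
  L2: in={h,q,z} out={q}
  L3: in={q} out={q}
  L4: in={h,q} out={q}
  L5: in={q} out={q}
  L6: in={q} out={q}
  L7: in={q} out={q}
  L8: in={q} out={q}
  L9: in={q} out=∅

live-out(L2) = ["q"]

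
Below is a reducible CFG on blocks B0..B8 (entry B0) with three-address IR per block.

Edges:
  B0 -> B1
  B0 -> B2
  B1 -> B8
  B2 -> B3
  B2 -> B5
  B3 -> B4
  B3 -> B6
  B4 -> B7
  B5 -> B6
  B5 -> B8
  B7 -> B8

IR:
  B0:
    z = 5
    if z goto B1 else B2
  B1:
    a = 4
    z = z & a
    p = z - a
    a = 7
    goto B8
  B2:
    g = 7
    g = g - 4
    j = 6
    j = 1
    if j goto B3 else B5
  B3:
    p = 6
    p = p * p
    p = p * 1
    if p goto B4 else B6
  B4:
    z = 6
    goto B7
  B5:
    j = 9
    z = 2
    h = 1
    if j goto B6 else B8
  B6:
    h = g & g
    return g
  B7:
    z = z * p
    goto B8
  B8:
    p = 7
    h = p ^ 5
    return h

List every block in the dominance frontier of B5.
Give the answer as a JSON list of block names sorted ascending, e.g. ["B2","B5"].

Answer: ["B6", "B8"]

Analysis:
idom tree: B1←B0 B2←B0 B3←B2 B4←B3 B5←B2 B6←B2 B7←B4 B8←B0
Join-block Dom:
  B6: preds {B3,B5}: {B0,B2,B3} ∩ {B0,B2,B5} = {B0,B2}; idom=B2
  B8: preds {B1,B5,B7}: {B0,B1} ∩ {B0,B2,B5} ∩ {B0,B2,B3,B4,B7} = {B0}; idom=B0

Frontier:
  B6←B3: walk B3 to B2
  B6←B5: walk B5 to B2
  B8←B1: walk B1 to B0
  B8←B5: walk B5→B2 to B0
  B8←B7: walk B7→B4→B3→B2 to B0
  DF(B0)=∅
  DF(B1)={B8}
  DF(B2)={B8}
  DF(B3)={B6,B8}
  DF(B4)={B8}
  DF(B5)={B6,B8}
  DF(B6)=∅
  DF(B7)={B8}
  DF(B8)=∅

DF(B5) = ["B6", "B8"]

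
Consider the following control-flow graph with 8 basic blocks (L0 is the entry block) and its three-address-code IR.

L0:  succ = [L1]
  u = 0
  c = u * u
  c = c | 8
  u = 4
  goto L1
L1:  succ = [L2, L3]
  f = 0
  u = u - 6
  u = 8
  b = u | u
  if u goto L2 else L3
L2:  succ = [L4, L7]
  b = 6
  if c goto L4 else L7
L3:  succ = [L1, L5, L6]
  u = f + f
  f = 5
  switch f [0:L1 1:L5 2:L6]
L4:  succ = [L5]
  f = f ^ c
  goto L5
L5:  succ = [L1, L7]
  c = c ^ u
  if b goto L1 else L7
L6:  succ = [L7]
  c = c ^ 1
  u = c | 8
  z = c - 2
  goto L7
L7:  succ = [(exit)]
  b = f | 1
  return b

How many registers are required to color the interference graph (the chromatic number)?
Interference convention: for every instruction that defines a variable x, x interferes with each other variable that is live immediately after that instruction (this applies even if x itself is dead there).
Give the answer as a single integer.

Answer: 4

Derivation:
def/use:
  L0 def {c,u} use ∅
  L1 def {b,f,u} use {u}
  L2 def {b} use {c}
  L3 def {f,u} use {f}
  L4 def {f} use {c,f}
  L5 def {c} use {b,c,u}
  L6 def {c,u,z} use {c}
  L7 def {b} use {f}

Live sets:
  live L0: ∅→{c,u}
  live L1: {c,u}→{b,c,f,u}
  live L2: {c,f,u}→{b,c,f,u}
  live L3: {b,c,f}→{b,c,f,u}
  live L4: {b,c,f,u}→{b,c,f,u}
  live L5: {b,c,f,u}→{c,f,u}
  live L6: {c,f}→{f}
  live L7: {f}→∅

Interference:
  b — {c,f,u}
  c — {b,f,u}
  f — {b,c,u,z}
  u — {b,c,f}
  z — {f}

Registers:
  clique {b,c,f,u} ⇒ need ≥ 4
  4-colouring: R0={f}  R1={b,z}  R2={c}  R3={u}
  χ = 4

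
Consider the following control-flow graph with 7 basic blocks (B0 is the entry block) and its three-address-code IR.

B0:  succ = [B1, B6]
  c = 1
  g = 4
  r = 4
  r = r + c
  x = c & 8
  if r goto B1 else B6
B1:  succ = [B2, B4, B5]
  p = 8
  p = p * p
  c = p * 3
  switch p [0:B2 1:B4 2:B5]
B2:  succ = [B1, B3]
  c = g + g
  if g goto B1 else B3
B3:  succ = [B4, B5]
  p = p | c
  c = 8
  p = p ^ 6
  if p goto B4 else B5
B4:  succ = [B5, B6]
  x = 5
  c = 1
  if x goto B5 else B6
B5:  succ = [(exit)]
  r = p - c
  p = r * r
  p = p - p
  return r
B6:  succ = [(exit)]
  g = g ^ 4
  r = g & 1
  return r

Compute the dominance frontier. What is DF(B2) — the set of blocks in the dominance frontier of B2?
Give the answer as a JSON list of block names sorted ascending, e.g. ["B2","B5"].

idom tree: B1←B0 B2←B1 B3←B2 B4←B1 B5←B1 B6←B0
Dom at joins:
  B1: preds {B0,B2}: {B0} ∩ {B0,B1,B2} = {B0}; idom=B0
  B4: preds {B1,B3}: {B0,B1} ∩ {B0,B1,B2,B3} = {B0,B1}; idom=B1
  B5: preds {B1,B3,B4}: {B0,B1} ∩ {B0,B1,B2,B3} ∩ {B0,B1,B4} = {B0,B1}; idom=B1
  B6: preds {B0,B4}: {B0} ∩ {B0,B1,B4} = {B0}; idom=B0

DF derivation:
  join B1 pred B0: · stop@B0
  join B1 pred B2: B2→B1 stop@B0
  join B4 pred B1: · stop@B1
  join B4 pred B3: B3→B2 stop@B1
  join B5 pred B1: · stop@B1
  join B5 pred B3: B3→B2 stop@B1
  join B5 pred B4: B4 stop@B1
  join B6 pred B0: · stop@B0
  join B6 pred B4: B4→B1 stop@B0
  B0: DF=∅
  B1: DF={B1,B6}
  B2: DF={B1,B4,B5}
  B3: DF={B4,B5}
  B4: DF={B5,B6}
  B5: DF=∅
  B6: DF=∅

DF(B2) = ["B1", "B4", "B5"]

Answer: ["B1", "B4", "B5"]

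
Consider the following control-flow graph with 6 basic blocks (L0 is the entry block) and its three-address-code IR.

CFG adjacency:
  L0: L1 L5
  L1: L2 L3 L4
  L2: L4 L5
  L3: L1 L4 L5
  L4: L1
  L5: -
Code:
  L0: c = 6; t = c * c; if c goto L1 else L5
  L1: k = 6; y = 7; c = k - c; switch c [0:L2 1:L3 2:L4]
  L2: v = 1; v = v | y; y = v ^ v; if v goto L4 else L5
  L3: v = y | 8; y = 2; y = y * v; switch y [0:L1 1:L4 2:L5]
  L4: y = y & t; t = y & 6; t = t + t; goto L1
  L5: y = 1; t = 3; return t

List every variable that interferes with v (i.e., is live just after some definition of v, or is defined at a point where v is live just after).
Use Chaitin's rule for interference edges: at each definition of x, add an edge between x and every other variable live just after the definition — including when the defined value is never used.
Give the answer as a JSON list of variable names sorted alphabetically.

Per-block:
  L0: def={c,t} ue=∅
  L1: def={c,k,y} ue={c}
  L2: def={v,y} ue={y}
  L3: def={v,y} ue={y}
  L4: def={t,y} ue={t,y}
  L5: def={t,y} ue=∅

Liveness:
  L0: in=∅ out={c,t}
  L1: in={c,t} out={c,t,y}
  L2: in={c,t,y} out={c,t,y}
  L3: in={c,t,y} out={c,t,y}
  L4: in={c,t,y} out={c,t}
  L5: in=∅ out=∅

Interfere edges:
  c↔{k,t,v,y}
  k↔{c,t,y}
  t↔{c,k,v,y}
  v↔{c,t,y}
  y↔{c,k,t,v}

N(v) = ["c", "t", "y"]

Answer: ["c", "t", "y"]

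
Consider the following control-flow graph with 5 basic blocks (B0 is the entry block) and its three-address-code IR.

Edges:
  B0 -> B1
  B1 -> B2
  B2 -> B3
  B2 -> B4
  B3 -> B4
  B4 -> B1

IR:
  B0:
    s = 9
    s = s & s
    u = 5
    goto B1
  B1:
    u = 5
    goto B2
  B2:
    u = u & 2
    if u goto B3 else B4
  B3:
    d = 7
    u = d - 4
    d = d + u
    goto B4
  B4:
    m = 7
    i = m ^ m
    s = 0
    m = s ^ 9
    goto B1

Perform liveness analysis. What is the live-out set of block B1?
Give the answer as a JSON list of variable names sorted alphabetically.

Answer: ["u"]

Derivation:
def/use:
  B0: {s,u} / ∅
  B1: {u} / ∅
  B2: {u} / {u}
  B3: {d,u} / ∅
  B4: {i,m,s} / ∅

Live sets:
  B0 li=∅ lo=∅
  B1 li=∅ lo={u}
  B2 li={u} lo=∅
  B3 li=∅ lo=∅
  B4 li=∅ lo=∅

live-out(B1) = ["u"]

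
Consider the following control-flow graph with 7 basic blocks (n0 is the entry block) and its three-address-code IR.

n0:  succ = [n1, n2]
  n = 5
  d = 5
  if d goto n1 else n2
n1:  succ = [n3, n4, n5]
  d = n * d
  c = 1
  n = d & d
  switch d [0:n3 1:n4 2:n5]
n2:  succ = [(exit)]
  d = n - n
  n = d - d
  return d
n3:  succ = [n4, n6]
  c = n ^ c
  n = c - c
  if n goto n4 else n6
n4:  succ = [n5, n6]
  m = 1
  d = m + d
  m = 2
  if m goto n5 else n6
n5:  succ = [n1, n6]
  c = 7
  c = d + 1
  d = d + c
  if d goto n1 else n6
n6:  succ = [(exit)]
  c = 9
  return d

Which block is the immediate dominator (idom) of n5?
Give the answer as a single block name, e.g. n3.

idom tree: n1←n0 n2←n0 n3←n1 n4←n1 n5←n1 n6←n1
Dom at joins:
  n1: preds {n0,n5}: {n0} ∩ {n0,n1,n5} = {n0}; idom=n0
  n4: preds {n1,n3}: {n0,n1} ∩ {n0,n1,n3} = {n0,n1}; idom=n1
  n5: preds {n1,n4}: {n0,n1} ∩ {n0,n1,n4} = {n0,n1}; idom=n1
  n6: preds {n3,n4,n5}: {n0,n1,n3} ∩ {n0,n1,n4} ∩ {n0,n1,n5} = {n0,n1}; idom=n1

idom(n5) = n1

Answer: n1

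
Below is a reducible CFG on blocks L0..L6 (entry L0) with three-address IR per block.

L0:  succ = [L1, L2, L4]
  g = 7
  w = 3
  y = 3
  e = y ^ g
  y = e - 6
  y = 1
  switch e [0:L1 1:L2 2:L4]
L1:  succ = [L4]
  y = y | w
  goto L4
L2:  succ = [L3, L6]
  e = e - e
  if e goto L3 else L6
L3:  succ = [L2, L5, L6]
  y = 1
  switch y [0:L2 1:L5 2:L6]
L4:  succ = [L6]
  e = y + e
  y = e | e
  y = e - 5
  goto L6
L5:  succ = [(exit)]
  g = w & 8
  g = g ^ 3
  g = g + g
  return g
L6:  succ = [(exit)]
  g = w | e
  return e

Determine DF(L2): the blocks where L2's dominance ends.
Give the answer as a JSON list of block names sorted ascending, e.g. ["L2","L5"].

Answer: ["L2", "L6"]

Derivation:
idom tree: L1←L0 L2←L0 L3←L2 L4←L0 L5←L3 L6←L0
Join-block Dom:
  L2: preds {L0,L3}: {L0} ∩ {L0,L2,L3} = {L0}; idom=L0
  L4: preds {L0,L1}: {L0} ∩ {L0,L1} = {L0}; idom=L0
  L6: preds {L2,L3,L4}: {L0,L2} ∩ {L0,L2,L3} ∩ {L0,L4} = {L0}; idom=L0

Frontier:
  join L2 pred L0: · stop@L0
  join L2 pred L3: L3→L2 stop@L0
  join L4 pred L0: · stop@L0
  join L4 pred L1: L1 stop@L0
  join L6 pred L2: L2 stop@L0
  join L6 pred L3: L3→L2 stop@L0
  join L6 pred L4: L4 stop@L0
  DF(L0)=∅
  DF(L1)={L4}
  DF(L2)={L2,L6}
  DF(L3)={L2,L6}
  DF(L4)={L6}
  DF(L5)=∅
  DF(L6)=∅

DF(L2) = ["L2", "L6"]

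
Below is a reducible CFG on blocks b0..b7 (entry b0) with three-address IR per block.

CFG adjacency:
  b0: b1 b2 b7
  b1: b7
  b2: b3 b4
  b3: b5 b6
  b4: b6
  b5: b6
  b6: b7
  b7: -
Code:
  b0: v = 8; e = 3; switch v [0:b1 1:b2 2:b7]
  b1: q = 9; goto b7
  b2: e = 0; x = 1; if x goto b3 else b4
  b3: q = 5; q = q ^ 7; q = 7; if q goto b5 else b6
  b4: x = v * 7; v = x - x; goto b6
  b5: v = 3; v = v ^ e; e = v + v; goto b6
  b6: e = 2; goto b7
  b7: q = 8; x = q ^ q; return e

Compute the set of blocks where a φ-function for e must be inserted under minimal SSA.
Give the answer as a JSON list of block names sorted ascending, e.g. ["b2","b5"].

idom tree: b1←b0 b2←b0 b3←b2 b4←b2 b5←b3 b6←b2 b7←b0
Dom∩ at merges:
  b6: preds {b3,b4,b5}: {b0,b2,b3} ∩ {b0,b2,b4} ∩ {b0,b2,b3,b5} = {b0,b2}; idom=b2
  b7: preds {b0,b1,b6}: {b0} ∩ {b0,b1} ∩ {b0,b2,b6} = {b0}; idom=b0

DF derivation:
  b6←b3: walk b3 to b2
  b6←b4: walk b4 to b2
  b6←b5: walk b5→b3 to b2
  b7←b0: walk · to b0
  b7←b1: walk b1 to b0
  b7←b6: walk b6→b2 to b0
  b0 → ∅
  b1 → {b7}
  b2 → {b7}
  b3 → {b6}
  b4 → {b6}
  b5 → {b6}
  b6 → {b7}
  b7 → ∅

φ for e: defs {b0,b2,b5,b6}
  DF⁺ = {b6,b7}

Answer: ["b6", "b7"]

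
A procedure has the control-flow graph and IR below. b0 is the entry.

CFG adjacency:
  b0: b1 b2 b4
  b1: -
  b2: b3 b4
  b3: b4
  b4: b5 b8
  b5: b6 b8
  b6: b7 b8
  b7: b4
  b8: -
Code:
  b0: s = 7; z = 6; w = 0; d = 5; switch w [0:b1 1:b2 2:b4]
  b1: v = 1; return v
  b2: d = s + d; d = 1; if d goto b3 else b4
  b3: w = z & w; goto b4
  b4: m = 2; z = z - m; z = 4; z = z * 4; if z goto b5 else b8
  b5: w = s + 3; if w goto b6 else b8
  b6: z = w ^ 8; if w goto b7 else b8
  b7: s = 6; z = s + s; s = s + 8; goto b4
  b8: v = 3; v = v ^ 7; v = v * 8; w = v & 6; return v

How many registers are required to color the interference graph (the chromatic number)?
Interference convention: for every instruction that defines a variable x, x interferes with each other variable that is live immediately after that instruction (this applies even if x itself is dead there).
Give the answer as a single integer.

def/use:
  b0 def {d,s,w,z} use ∅
  b1 def {v} use ∅
  b2 def {d} use {d,s}
  b3 def {w} use {w,z}
  b4 def {m,z} use {z}
  b5 def {w} use {s}
  b6 def {z} use {w}
  b7 def {s,z} use ∅
  b8 def {v,w} use ∅

Live sets:
  live b0: ∅→{d,s,w,z}
  live b1: ∅→∅
  live b2: {d,s,w,z}→{s,w,z}
  live b3: {s,w,z}→{s,z}
  live b4: {s,z}→{s}
  live b5: {s}→{w}
  live b6: {w}→∅
  live b7: ∅→{s,z}
  live b8: ∅→∅

Conflict graph:
  d↔{s,w,z}
  m↔{s,z}
  s↔{d,m,w,z}
  v↔{w}
  w↔{d,s,v,z}
  z↔{d,m,s,w}

Colouring:
  {d,s,w,z} pairwise interfere (4-clique) ⇒ χ ≥ 4
  assign d→r3 m→r1 s→r0 v→r0 w→r1 z→r2 — no edge inside a register ⇒ χ ≤ 4
  χ = 4

Answer: 4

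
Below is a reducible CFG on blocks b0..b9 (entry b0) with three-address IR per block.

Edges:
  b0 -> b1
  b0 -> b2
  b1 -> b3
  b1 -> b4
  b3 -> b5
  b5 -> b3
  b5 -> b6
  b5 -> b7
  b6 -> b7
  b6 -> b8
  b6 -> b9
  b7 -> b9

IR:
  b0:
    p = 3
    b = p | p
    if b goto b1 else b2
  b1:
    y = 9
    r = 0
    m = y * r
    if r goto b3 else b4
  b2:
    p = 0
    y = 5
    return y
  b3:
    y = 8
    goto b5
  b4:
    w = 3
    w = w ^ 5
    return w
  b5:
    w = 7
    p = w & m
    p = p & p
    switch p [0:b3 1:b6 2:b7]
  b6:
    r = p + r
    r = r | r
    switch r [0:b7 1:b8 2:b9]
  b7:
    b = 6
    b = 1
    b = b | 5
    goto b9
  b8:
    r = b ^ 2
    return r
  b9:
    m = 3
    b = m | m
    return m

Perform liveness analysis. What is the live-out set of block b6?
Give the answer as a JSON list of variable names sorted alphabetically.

def/use:
  b0: def={b,p} ue=∅
  b1: def={m,r,y} ue=∅
  b2: def={p,y} ue=∅
  b3: def={y} ue=∅
  b4: def={w} ue=∅
  b5: def={p,w} ue={m}
  b6: def={r} ue={p,r}
  b7: def={b} ue=∅
  b8: def={r} ue={b}
  b9: def={b,m} ue=∅

Liveness:
  b0: in=∅ out={b}
  b1: in={b} out={b,m,r}
  b2: in=∅ out=∅
  b3: in={b,m,r} out={b,m,r}
  b4: in=∅ out=∅
  b5: in={b,m,r} out={b,m,p,r}
  b6: in={b,p,r} out={b}
  b7: in=∅ out=∅
  b8: in={b} out=∅
  b9: in=∅ out=∅

live-out(b6) = ["b"]

Answer: ["b"]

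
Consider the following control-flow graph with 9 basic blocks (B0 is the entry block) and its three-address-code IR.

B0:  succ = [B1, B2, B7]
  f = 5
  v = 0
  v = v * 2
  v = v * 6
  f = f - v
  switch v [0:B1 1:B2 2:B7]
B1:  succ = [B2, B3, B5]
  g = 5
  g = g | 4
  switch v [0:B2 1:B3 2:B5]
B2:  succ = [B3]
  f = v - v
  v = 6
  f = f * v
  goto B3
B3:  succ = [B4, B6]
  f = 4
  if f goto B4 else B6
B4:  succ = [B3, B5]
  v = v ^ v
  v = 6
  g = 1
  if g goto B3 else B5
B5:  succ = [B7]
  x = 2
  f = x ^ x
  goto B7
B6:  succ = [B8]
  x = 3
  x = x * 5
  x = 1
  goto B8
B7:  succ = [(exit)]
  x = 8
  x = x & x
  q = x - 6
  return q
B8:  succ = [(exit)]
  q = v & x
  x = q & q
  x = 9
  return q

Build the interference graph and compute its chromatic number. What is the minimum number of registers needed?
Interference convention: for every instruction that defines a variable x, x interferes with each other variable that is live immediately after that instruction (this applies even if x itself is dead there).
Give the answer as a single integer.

Block summaries:
  B0: def={f,v} ue=∅
  B1: def={g} ue={v}
  B2: def={f,v} ue={v}
  B3: def={f} ue=∅
  B4: def={g,v} ue={v}
  B5: def={f,x} ue=∅
  B6: def={x} ue=∅
  B7: def={q,x} ue=∅
  B8: def={q,x} ue={v,x}

Live sets:
  B0 li=∅ lo={v}
  B1 li={v} lo={v}
  B2 li={v} lo={v}
  B3 li={v} lo={v}
  B4 li={v} lo={v}
  B5 li=∅ lo=∅
  B6 li={v} lo={v,x}
  B7 li=∅ lo=∅
  B8 li={v,x} lo=∅

Interference:
  f↔{v}
  g↔{v}
  q↔{x}
  v↔{f,g,x}
  x↔{q,v}

Colouring:
  {f,v} pairwise interfere (2-clique) ⇒ χ ≥ 2
  assign f→R1 g→R1 q→R0 v→R0 x→R1 — no edge inside a register ⇒ χ ≤ 2
  χ = 2

Answer: 2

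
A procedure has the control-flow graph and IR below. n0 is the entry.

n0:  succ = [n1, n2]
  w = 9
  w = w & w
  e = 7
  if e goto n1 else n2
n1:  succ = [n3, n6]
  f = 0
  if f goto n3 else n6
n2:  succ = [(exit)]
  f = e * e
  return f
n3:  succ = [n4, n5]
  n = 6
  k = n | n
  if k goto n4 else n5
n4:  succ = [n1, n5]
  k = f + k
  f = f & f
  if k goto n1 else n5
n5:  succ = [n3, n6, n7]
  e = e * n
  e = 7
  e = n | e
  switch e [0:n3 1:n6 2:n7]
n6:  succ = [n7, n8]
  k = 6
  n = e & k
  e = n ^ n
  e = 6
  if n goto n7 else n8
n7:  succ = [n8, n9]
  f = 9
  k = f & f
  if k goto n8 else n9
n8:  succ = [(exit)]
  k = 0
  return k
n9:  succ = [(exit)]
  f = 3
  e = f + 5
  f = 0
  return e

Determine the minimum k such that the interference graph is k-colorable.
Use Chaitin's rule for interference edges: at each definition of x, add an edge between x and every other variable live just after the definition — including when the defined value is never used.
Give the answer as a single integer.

Per-block:
  n0: def={e,w} ue=∅
  n1: def={f} ue=∅
  n2: def={f} ue={e}
  n3: def={k,n} ue=∅
  n4: def={f,k} ue={f,k}
  n5: def={e} ue={e,n}
  n6: def={e,k,n} ue={e}
  n7: def={f,k} ue=∅
  n8: def={k} ue=∅
  n9: def={e,f} ue=∅

Live sets:
  n0 li=∅ lo={e}
  n1 li={e} lo={e,f}
  n2 li={e} lo=∅
  n3 li={e,f} lo={e,f,k,n}
  n4 li={e,f,k,n} lo={e,f,n}
  n5 li={e,f,n} lo={e,f}
  n6 li={e} lo=∅
  n7 li=∅ lo=∅
  n8 li=∅ lo=∅
  n9 li=∅ lo=∅

Conflict graph:
  e — {f,k,n}
  f — {e,k,n}
  k — {e,f,n}
  n — {e,f,k}
  w — ∅

Colouring:
  {e,f,k,n} pairwise interfere (4-clique) ⇒ χ ≥ 4
  assign e→R0 f→R1 k→R2 n→R3 w→R0 — no edge inside a register ⇒ χ ≤ 4
  χ = 4

Answer: 4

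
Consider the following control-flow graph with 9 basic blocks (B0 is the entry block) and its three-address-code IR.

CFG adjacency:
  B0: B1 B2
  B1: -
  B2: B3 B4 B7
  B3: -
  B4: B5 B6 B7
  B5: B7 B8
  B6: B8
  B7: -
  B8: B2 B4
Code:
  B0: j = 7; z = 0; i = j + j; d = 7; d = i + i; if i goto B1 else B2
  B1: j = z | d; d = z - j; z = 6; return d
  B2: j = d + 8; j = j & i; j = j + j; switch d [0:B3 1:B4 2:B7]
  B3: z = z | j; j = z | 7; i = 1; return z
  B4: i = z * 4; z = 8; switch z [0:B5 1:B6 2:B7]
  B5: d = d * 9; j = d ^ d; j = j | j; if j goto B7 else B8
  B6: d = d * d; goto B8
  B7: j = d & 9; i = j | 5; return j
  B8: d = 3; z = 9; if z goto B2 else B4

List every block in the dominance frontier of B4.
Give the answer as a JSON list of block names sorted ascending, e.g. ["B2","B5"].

idom tree: B1←B0 B2←B0 B3←B2 B4←B2 B5←B4 B6←B4 B7←B2 B8←B4
Dom∩ at merges:
  B2: preds {B0,B8}: {B0} ∩ {B0,B2,B4,B8} = {B0}; idom=B0
  B4: preds {B2,B8}: {B0,B2} ∩ {B0,B2,B4,B8} = {B0,B2}; idom=B2
  B7: preds {B2,B4,B5}: {B0,B2} ∩ {B0,B2,B4} ∩ {B0,B2,B4,B5} = {B0,B2}; idom=B2
  B8: preds {B5,B6}: {B0,B2,B4,B5} ∩ {B0,B2,B4,B6} = {B0,B2,B4}; idom=B4

DF derivation:
  join B2 pred B0: · stop@B0
  join B2 pred B8: B8→B4→B2 stop@B0
  join B4 pred B2: · stop@B2
  join B4 pred B8: B8→B4 stop@B2
  join B7 pred B2: · stop@B2
  join B7 pred B4: B4 stop@B2
  join B7 pred B5: B5→B4 stop@B2
  join B8 pred B5: B5 stop@B4
  join B8 pred B6: B6 stop@B4
  DF(B0)=∅
  DF(B1)=∅
  DF(B2)={B2}
  DF(B3)=∅
  DF(B4)={B2,B4,B7}
  DF(B5)={B7,B8}
  DF(B6)={B8}
  DF(B7)=∅
  DF(B8)={B2,B4}

DF(B4) = ["B2", "B4", "B7"]

Answer: ["B2", "B4", "B7"]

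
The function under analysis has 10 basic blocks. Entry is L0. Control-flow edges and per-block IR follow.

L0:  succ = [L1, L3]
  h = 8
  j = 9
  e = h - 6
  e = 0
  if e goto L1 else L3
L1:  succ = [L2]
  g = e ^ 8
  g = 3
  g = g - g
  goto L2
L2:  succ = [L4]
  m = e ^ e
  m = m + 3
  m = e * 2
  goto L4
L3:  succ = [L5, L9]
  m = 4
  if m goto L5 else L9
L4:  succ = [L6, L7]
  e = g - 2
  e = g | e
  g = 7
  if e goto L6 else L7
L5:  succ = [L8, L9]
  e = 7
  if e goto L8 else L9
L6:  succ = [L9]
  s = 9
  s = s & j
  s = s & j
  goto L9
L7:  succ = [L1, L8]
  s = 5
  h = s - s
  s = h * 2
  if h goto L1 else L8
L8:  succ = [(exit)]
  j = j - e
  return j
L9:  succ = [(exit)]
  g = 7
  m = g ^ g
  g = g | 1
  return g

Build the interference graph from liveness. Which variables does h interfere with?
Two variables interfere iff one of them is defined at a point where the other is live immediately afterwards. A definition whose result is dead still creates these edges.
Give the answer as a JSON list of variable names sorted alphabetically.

Answer: ["e", "j", "s"]

Derivation:
Block summaries:
  L0: {e,h,j} / ∅
  L1: {g} / {e}
  L2: {m} / {e}
  L3: {m} / ∅
  L4: {e,g} / {g}
  L5: {e} / ∅
  L6: {s} / {j}
  L7: {h,s} / ∅
  L8: {j} / {e,j}
  L9: {g,m} / ∅

Liveness:
  L0 li=∅ lo={e,j}
  L1 li={e,j} lo={e,g,j}
  L2 li={e,g,j} lo={g,j}
  L3 li={j} lo={j}
  L4 li={g,j} lo={e,j}
  L5 li={j} lo={e,j}
  L6 li={j} lo=∅
  L7 li={e,j} lo={e,j}
  L8 li={e,j} lo=∅
  L9 li=∅ lo=∅

Conflict graph:
  e↔{g,h,j,m,s}
  g↔{e,j,m}
  h↔{e,j,s}
  j↔{e,g,h,m,s}
  m↔{e,g,j}
  s↔{e,h,j}

N(h) = ["e", "j", "s"]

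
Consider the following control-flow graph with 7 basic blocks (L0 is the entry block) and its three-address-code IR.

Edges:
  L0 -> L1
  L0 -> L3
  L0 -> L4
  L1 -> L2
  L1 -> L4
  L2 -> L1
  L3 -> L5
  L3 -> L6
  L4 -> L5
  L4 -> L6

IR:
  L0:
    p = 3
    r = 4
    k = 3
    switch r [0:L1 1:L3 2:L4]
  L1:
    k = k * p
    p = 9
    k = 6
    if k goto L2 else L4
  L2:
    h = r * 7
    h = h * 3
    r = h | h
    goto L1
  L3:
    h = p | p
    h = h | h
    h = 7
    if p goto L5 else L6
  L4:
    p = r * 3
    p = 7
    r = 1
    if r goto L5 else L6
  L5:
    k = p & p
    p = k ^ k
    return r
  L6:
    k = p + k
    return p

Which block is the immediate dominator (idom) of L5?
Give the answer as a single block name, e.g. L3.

idom tree: L1←L0 L2←L1 L3←L0 L4←L0 L5←L0 L6←L0
Join-block Dom:
  L1: preds {L0,L2}: {L0} ∩ {L0,L1,L2} = {L0}; idom=L0
  L4: preds {L0,L1}: {L0} ∩ {L0,L1} = {L0}; idom=L0
  L5: preds {L3,L4}: {L0,L3} ∩ {L0,L4} = {L0}; idom=L0
  L6: preds {L3,L4}: {L0,L3} ∩ {L0,L4} = {L0}; idom=L0

idom(L5) = L0

Answer: L0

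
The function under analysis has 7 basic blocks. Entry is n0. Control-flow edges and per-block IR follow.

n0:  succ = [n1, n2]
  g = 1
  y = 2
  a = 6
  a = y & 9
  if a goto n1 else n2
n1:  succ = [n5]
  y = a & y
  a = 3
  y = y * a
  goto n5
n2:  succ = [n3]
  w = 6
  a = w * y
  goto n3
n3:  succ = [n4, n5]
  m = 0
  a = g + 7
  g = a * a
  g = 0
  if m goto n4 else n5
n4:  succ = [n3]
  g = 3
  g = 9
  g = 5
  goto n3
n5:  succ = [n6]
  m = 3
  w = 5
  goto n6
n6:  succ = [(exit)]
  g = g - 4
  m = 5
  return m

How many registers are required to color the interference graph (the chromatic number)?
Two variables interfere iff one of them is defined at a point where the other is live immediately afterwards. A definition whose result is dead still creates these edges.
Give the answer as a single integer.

Answer: 3

Analysis:
Per-block:
  n0 def {a,g,y} use ∅
  n1 def {a,y} use {a,y}
  n2 def {a,w} use {y}
  n3 def {a,g,m} use {g}
  n4 def {g} use ∅
  n5 def {m,w} use ∅
  n6 def {g,m} use {g}

Backward fixpoint:
  live n0: ∅→{a,g,y}
  live n1: {a,g,y}→{g}
  live n2: {g,y}→{g}
  live n3: {g}→{g}
  live n4: ∅→{g}
  live n5: {g}→{g}
  live n6: {g}→∅

Interfere edges:
  a — {g,m,y}
  g — {a,m,w,y}
  m — {a,g}
  w — {g,y}
  y — {a,g,w}

Colouring:
  lower bound: {a,g,m} mutually conflict ⇒ χ ≥ 3
  3-colouring: r0={g}  r1={a,w}  r2={m,y}
  χ = 3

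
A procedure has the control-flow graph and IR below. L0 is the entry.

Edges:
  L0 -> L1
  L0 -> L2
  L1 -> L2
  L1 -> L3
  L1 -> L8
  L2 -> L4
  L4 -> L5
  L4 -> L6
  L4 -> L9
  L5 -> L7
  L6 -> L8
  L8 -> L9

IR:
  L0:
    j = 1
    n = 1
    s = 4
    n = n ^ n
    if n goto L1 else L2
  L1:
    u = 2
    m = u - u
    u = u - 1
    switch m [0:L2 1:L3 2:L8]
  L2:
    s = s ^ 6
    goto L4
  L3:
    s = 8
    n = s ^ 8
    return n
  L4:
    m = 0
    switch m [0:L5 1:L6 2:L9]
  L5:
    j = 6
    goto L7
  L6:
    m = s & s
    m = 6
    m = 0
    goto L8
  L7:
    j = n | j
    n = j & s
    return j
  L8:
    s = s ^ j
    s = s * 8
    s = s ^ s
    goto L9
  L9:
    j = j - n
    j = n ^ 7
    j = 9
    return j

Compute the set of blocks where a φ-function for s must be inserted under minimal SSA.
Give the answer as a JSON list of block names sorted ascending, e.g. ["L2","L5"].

Answer: ["L8", "L9"]

Analysis:
idom tree: L1←L0 L2←L0 L3←L1 L4←L2 L5←L4 L6←L4 L7←L5 L8←L0 L9←L0
Join-block Dom:
  L2: preds {L0,L1}: {L0} ∩ {L0,L1} = {L0}; idom=L0
  L8: preds {L1,L6}: {L0,L1} ∩ {L0,L2,L4,L6} = {L0}; idom=L0
  L9: preds {L4,L8}: {L0,L2,L4} ∩ {L0,L8} = {L0}; idom=L0

Frontier:
  L2←L0: walk · to L0
  L2←L1: walk L1 to L0
  L8←L1: walk L1 to L0
  L8←L6: walk L6→L4→L2 to L0
  L9←L4: walk L4→L2 to L0
  L9←L8: walk L8 to L0
  L0: DF=∅
  L1: DF={L2,L8}
  L2: DF={L8,L9}
  L3: DF=∅
  L4: DF={L8,L9}
  L5: DF=∅
  L6: DF={L8}
  L7: DF=∅
  L8: DF={L9}
  L9: DF=∅

φ for s: defs {L0,L2,L3,L8}
  DF⁺ = {L8,L9}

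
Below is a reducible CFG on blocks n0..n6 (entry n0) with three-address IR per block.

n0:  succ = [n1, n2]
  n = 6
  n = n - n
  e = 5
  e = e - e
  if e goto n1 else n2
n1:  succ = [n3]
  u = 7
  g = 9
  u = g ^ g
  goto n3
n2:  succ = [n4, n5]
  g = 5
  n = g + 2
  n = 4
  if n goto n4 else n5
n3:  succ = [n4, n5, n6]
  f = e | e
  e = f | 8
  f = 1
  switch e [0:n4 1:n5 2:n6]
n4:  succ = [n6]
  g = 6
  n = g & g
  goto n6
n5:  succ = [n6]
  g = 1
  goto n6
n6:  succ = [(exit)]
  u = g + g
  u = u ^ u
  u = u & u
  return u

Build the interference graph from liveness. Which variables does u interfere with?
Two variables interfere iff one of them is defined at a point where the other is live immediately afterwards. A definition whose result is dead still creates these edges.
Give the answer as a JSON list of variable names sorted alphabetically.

Block summaries:
  n0 def {e,n} use ∅
  n1 def {g,u} use ∅
  n2 def {g,n} use ∅
  n3 def {e,f} use {e}
  n4 def {g,n} use ∅
  n5 def {g} use ∅
  n6 def {u} use {g}

Backward fixpoint:
  live n0: ∅→{e}
  live n1: {e}→{e,g}
  live n2: ∅→∅
  live n3: {e,g}→{g}
  live n4: ∅→{g}
  live n5: ∅→{g}
  live n6: {g}→∅

Interfere edges:
  e↔{f,g,u}
  f↔{e,g}
  g↔{e,f,n,u}
  n↔{g}
  u↔{e,g}

N(u) = ["e", "g"]

Answer: ["e", "g"]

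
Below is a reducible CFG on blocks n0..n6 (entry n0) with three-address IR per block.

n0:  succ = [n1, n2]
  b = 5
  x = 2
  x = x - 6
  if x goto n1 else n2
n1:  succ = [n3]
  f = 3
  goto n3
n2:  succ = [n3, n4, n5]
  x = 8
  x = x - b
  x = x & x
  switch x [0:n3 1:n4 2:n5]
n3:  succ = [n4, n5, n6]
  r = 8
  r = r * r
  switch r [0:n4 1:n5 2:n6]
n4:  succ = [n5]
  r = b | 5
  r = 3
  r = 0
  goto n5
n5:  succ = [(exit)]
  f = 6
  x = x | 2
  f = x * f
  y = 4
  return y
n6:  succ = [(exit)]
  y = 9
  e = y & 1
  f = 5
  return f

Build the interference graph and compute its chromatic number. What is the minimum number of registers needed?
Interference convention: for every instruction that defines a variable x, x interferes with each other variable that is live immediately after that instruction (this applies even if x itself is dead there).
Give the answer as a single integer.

Answer: 3

Derivation:
Block summaries:
  n0: def={b,x} ue=∅
  n1: def={f} ue=∅
  n2: def={x} ue={b}
  n3: def={r} ue=∅
  n4: def={r} ue={b}
  n5: def={f,x,y} ue={x}
  n6: def={e,f,y} ue=∅

Backward fixpoint:
  n0: in=∅ out={b,x}
  n1: in={b,x} out={b,x}
  n2: in={b} out={b,x}
  n3: in={b,x} out={b,x}
  n4: in={b,x} out={x}
  n5: in={x} out=∅
  n6: in=∅ out=∅

Conflict graph:
  b↔{f,r,x}
  e↔∅
  f↔{b,x}
  r↔{b,x}
  x↔{b,f,r}
  y↔∅

Registers:
  clique {b,f,x} ⇒ need ≥ 3
  assign b→r0 e→r0 f→r2 r→r2 x→r1 y→r0 — no edge inside a register ⇒ χ ≤ 3
  χ = 3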